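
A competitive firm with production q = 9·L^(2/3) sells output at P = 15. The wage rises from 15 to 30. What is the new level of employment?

L* = 27

From P·MP_L = w with MP_L = 6·L^(-1/3), the labor demand is L(w) = (90/w)^(3).
At w = 15: L = 216. At w = 30: L = 27.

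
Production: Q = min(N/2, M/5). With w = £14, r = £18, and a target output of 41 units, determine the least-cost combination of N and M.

With a fixed-proportions technology, the cost-minimizing bundle uses no slack in either input: N/2 = M/5 = Q.
So N = 2·41 = 82 and M = 5·41 = 205.

N* = 82, M* = 205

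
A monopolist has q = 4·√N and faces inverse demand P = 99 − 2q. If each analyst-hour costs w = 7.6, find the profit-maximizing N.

Marginal revenue from the inverse demand is MR = 99 − 4q.
The marginal product is MP_N = 2·N^(-1/2).
A monopolist hires until marginal revenue product equals the wage: MR·MP_N = w.
At N, q = 4·√N. Substituting and solving: (99 − 16·√N)·2·N^(-1/2) = 7.6 gives N = 25.

N* = 25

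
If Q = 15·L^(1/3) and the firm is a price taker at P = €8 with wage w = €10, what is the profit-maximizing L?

L* = 8

MP_L = (1/3)·15·L^(-2/3) = 5·L^(-2/3).
Profit maximization for a price taker requires P·MP_L = w: 8·5·L^(-2/3) = 10.
So L^(-2/3) = 0.25, which gives L = 8.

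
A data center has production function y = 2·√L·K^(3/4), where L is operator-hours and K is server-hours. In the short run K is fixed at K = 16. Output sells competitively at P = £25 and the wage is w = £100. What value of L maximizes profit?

L* = 4

With K = 16, MP_L = (1/2)·2·L^(-1/2)·16^(3/4) = 8·L^(-1/2).
Profit maximization for a price taker requires P·MP_L = w: 25·8·L^(-1/2) = 100.
So L^(-1/2) = 0.5, which gives L = 4.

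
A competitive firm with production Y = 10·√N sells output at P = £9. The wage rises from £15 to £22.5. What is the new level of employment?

From P·MP_N = w with MP_N = 5·N^(-1/2), the labor demand is N(w) = (45/w)^(2).
At w = 15: N = 9. At w = 22.5: N = 4.

N* = 4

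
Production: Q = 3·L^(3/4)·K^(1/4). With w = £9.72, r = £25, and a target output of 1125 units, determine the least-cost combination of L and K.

L* = 625, K* = 81

Cost minimization requires the marginal rate of technical substitution to equal the input-price ratio: MP_L/MP_K = w/r.
Here MP_L/MP_K = (3/4)·(K/L)/(1/4) = 3·(K/L). Setting this equal to 9.72/25 = 0.3888 gives K = 0.1296L.
Substituting into Q = 1125: 3·L^(3/4)·(0.1296L)^(1/4) = 1125.
Solving, L = 625 and K = 81.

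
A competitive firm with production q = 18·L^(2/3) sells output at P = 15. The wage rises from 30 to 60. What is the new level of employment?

From P·MP_L = w with MP_L = 12·L^(-1/3), the labor demand is L(w) = (180/w)^(3).
At w = 30: L = 216. At w = 60: L = 27.

L* = 27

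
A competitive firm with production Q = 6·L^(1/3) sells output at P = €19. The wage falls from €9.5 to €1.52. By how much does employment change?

From P·MP_L = w with MP_L = 2·L^(-2/3), the labor demand is L(w) = (38/w)^(3/2).
At w = 9.5: L = 8. At w = 1.52: L = 125.
ΔL = 125 − 8 = 117.

ΔL = 117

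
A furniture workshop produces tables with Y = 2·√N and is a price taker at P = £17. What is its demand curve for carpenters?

N(w) = 289/w²

MP_N = (1/2)·2·N^(-1/2) = N^(-1/2).
Setting P·MP_N = w: 17·N^(-1/2) = w.
Solving for N: N^(-1/2) = w/17, so N = (17/w)^(2).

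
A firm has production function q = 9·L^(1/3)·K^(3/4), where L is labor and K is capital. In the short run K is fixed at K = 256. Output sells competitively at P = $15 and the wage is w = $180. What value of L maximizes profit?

L* = 64

With K = 256, MP_L = (1/3)·9·L^(-2/3)·256^(3/4) = 192·L^(-2/3).
Profit maximization for a price taker requires P·MP_L = w: 15·192·L^(-2/3) = 180.
So L^(-2/3) = 0.0625, which gives L = 64.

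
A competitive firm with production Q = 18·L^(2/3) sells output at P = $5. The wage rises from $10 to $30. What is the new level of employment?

From P·MP_L = w with MP_L = 12·L^(-1/3), the labor demand is L(w) = (60/w)^(3).
At w = 10: L = 216. At w = 30: L = 8.

L* = 8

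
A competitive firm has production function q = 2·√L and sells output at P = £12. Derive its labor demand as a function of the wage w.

MP_L = (1/2)·2·L^(-1/2) = L^(-1/2).
Setting P·MP_L = w: 12·L^(-1/2) = w.
Solving for L: L^(-1/2) = w/12, so L = (12/w)^(2).

L(w) = 144/w²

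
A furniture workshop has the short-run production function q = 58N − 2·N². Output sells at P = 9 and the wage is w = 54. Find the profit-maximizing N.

The marginal product of N is MP_N = 58 − 4N.
A price-taking firm hires until the value of the marginal product equals the wage: P·MP_N = w, so 9·(58 − 4N) = 54.
Then 58 − 4N = 6, giving N = 13.

N* = 13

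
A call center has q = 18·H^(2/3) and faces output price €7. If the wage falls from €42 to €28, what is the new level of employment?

H* = 27

From P·MP_H = w with MP_H = 12·H^(-1/3), the labor demand is H(w) = (84/w)^(3).
At w = 42: H = 8. At w = 28: H = 27.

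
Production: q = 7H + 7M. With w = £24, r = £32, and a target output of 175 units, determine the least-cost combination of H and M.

H* = 25, M* = 0

The inputs are perfect substitutes, so the firm uses whichever has the lower cost per unit of output.
Cost per unit of output via H is w/7 = 24/7; via M it is r/7 = 32/7. H is cheaper.
Producing q = 175 with H alone: H = 25, M = 0.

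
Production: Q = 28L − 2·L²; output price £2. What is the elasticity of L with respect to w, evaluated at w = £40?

From P·MP_L = w with MP_L = 28 − 4L, labor demand is L(w) = (28 − w/2)/4.
dL/dw = −1/(8) = -0.125.
At w = 40, L = 2, so ε = (dL/dw)·(w/L) = (-0.125)·(40/2) = -2.5.

ε = -2.5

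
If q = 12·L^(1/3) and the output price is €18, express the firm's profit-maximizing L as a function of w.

L(w) = (72/w)^(3/2)

MP_L = (1/3)·12·L^(-2/3) = 4·L^(-2/3).
Setting P·MP_L = w: 72·L^(-2/3) = w.
Solving for L: L^(-2/3) = w/72, so L = (72/w)^(3/2).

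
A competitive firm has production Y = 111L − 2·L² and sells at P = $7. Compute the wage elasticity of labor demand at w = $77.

From P·MP_L = w with MP_L = 111 − 4L, labor demand is L(w) = (111 − w/7)/4.
dL/dw = −1/(28) = -1/28.
At w = 77, L = 25, so ε = (dL/dw)·(w/L) = (-1/28)·(77/25) = -0.11.

ε = -0.11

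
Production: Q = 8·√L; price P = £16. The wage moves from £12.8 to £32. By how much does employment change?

ΔL = -21

From P·MP_L = w with MP_L = 4·L^(-1/2), the labor demand is L(w) = (64/w)^(2).
At w = 12.8: L = 25. At w = 32: L = 4.
ΔL = 4 − 25 = -21.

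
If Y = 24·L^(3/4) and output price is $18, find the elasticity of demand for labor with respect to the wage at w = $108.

ε = -4

MP_L = (3/4)·24·L^(-1/4), so P·MP_L = w gives 324·L^(-1/4) = w.
Solving, L(w) = (324/w)^(4). This is a constant-elasticity form: L ∝ w^(−4), so ε = −4.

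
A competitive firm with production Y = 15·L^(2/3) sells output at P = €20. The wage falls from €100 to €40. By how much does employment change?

From P·MP_L = w with MP_L = 10·L^(-1/3), the labor demand is L(w) = (200/w)^(3).
At w = 100: L = 8. At w = 40: L = 125.
ΔL = 125 − 8 = 117.

ΔL = 117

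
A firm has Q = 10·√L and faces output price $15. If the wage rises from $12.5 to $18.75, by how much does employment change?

ΔL = -20

From P·MP_L = w with MP_L = 5·L^(-1/2), the labor demand is L(w) = (75/w)^(2).
At w = 12.5: L = 36. At w = 18.75: L = 16.
ΔL = 16 − 36 = -20.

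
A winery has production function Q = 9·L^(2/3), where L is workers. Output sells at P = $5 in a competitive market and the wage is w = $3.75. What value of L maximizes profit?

L* = 512

MP_L = (2/3)·9·L^(-1/3) = 6·L^(-1/3).
Profit maximization for a price taker requires P·MP_L = w: 5·6·L^(-1/3) = 3.75.
So L^(-1/3) = 0.125, which gives L = 512.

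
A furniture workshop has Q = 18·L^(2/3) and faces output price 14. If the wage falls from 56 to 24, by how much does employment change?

From P·MP_L = w with MP_L = 12·L^(-1/3), the labor demand is L(w) = (168/w)^(3).
At w = 56: L = 27. At w = 24: L = 343.
ΔL = 343 − 27 = 316.

ΔL = 316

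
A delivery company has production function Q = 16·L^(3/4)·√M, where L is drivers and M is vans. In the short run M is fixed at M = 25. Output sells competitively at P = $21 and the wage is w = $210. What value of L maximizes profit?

With M = 25, MP_L = (3/4)·16·L^(-1/4)·25^(1/2) = 60·L^(-1/4).
Profit maximization for a price taker requires P·MP_L = w: 21·60·L^(-1/4) = 210.
So L^(-1/4) = 1/6, which gives L = 1296.

L* = 1296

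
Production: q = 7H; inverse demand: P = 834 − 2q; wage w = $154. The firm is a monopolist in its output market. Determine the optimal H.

H* = 29

Marginal revenue from the inverse demand is MR = 834 − 4q.
The marginal product is MP_H = 7.
A monopolist hires until marginal revenue product equals the wage: MR·MP_H = w.
(834 − 28H)·7 = 154, so H = 29.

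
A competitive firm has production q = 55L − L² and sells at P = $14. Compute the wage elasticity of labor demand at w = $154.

From P·MP_L = w with MP_L = 55 − 2L, labor demand is L(w) = (55 − w/14)/2.
dL/dw = −1/(28) = -1/28.
At w = 154, L = 22, so ε = (dL/dw)·(w/L) = (-1/28)·(154/22) = -0.25.

ε = -0.25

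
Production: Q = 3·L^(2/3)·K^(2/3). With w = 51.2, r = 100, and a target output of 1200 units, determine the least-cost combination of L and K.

Cost minimization requires the marginal rate of technical substitution to equal the input-price ratio: MP_L/MP_K = w/r.
Here MP_L/MP_K = (2/3)·(K/L)/(2/3) = (K/L). Setting this equal to 51.2/100 = 0.512 gives K = 0.512L.
Substituting into Q = 1200: 3·L^(2/3)·(0.512L)^(2/3) = 1200.
Solving, L = 125 and K = 64.

L* = 125, K* = 64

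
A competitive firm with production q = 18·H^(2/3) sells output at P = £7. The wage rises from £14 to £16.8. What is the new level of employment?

H* = 125

From P·MP_H = w with MP_H = 12·H^(-1/3), the labor demand is H(w) = (84/w)^(3).
At w = 14: H = 216. At w = 16.8: H = 125.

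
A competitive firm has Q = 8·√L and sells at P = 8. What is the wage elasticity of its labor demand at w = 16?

ε = -2

MP_L = (1/2)·8·L^(-1/2), so P·MP_L = w gives 32·L^(-1/2) = w.
Solving, L(w) = (32/w)^(2). This is a constant-elasticity form: L ∝ w^(−2), so ε = −2.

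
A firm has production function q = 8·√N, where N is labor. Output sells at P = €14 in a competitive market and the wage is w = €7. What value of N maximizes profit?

MP_N = (1/2)·8·N^(-1/2) = 4·N^(-1/2).
Profit maximization for a price taker requires P·MP_N = w: 14·4·N^(-1/2) = 7.
So N^(-1/2) = 0.125, which gives N = 64.

N* = 64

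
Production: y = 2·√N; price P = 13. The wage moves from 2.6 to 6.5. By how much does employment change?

From P·MP_N = w with MP_N = N^(-1/2), the labor demand is N(w) = (13/w)^(2).
At w = 2.6: N = 25. At w = 6.5: N = 4.
ΔN = 4 − 25 = -21.

ΔN = -21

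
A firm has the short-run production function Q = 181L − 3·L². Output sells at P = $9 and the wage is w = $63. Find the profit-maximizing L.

The marginal product of L is MP_L = 181 − 6L.
A price-taking firm hires until the value of the marginal product equals the wage: P·MP_L = w, so 9·(181 − 6L) = 63.
Then 181 − 6L = 7, giving L = 29.

L* = 29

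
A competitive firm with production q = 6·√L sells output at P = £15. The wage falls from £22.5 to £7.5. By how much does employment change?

ΔL = 32

From P·MP_L = w with MP_L = 3·L^(-1/2), the labor demand is L(w) = (45/w)^(2).
At w = 22.5: L = 4. At w = 7.5: L = 36.
ΔL = 36 − 4 = 32.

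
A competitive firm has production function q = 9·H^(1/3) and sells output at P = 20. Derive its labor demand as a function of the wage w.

MP_H = (1/3)·9·H^(-2/3) = 3·H^(-2/3).
Setting P·MP_H = w: 60·H^(-2/3) = w.
Solving for H: H^(-2/3) = w/60, so H = (60/w)^(3/2).

H(w) = (60/w)^(3/2)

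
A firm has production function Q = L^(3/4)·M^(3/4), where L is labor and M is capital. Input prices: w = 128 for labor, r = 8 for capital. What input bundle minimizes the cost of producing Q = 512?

Cost minimization requires the marginal rate of technical substitution to equal the input-price ratio: MP_L/MP_M = w/r.
Here MP_L/MP_M = (3/4)·(M/L)/(3/4) = (M/L). Setting this equal to 128/8 = 16 gives M = 16L.
Substituting into Q = 512: L^(3/4)·(16L)^(3/4) = 512.
Solving, L = 16 and M = 256.

L* = 16, M* = 256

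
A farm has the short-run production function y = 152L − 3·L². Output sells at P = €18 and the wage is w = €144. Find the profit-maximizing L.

L* = 24

The marginal product of L is MP_L = 152 − 6L.
A price-taking firm hires until the value of the marginal product equals the wage: P·MP_L = w, so 18·(152 − 6L) = 144.
Then 152 − 6L = 8, giving L = 24.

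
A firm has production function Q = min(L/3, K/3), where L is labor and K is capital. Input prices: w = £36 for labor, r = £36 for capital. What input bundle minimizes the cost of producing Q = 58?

With a fixed-proportions technology, the cost-minimizing bundle uses no slack in either input: L/3 = K/3 = Q.
So L = 3·58 = 174 and K = 3·58 = 174.

L* = 174, K* = 174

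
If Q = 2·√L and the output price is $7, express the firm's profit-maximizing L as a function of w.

MP_L = (1/2)·2·L^(-1/2) = L^(-1/2).
Setting P·MP_L = w: 7·L^(-1/2) = w.
Solving for L: L^(-1/2) = w/7, so L = (7/w)^(2).

L(w) = 49/w²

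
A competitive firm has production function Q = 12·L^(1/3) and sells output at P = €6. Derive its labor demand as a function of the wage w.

L(w) = (24/w)^(3/2)

MP_L = (1/3)·12·L^(-2/3) = 4·L^(-2/3).
Setting P·MP_L = w: 24·L^(-2/3) = w.
Solving for L: L^(-2/3) = w/24, so L = (24/w)^(3/2).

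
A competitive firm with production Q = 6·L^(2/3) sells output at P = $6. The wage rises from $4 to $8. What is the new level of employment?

From P·MP_L = w with MP_L = 4·L^(-1/3), the labor demand is L(w) = (24/w)^(3).
At w = 4: L = 216. At w = 8: L = 27.

L* = 27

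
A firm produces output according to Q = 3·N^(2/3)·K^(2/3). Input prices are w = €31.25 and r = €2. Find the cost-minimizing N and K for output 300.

Cost minimization requires the marginal rate of technical substitution to equal the input-price ratio: MP_N/MP_K = w/r.
Here MP_N/MP_K = (2/3)·(K/N)/(2/3) = (K/N). Setting this equal to 31.25/2 = 15.625 gives K = 15.625N.
Substituting into Q = 300: 3·N^(2/3)·(15.625N)^(2/3) = 300.
Solving, N = 8 and K = 125.

N* = 8, K* = 125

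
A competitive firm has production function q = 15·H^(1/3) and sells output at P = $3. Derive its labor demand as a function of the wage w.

MP_H = (1/3)·15·H^(-2/3) = 5·H^(-2/3).
Setting P·MP_H = w: 15·H^(-2/3) = w.
Solving for H: H^(-2/3) = w/15, so H = (15/w)^(3/2).

H(w) = (15/w)^(3/2)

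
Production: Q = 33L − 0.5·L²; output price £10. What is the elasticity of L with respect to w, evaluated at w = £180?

ε = -1.2

From P·MP_L = w with MP_L = 33 − L, labor demand is L(w) = 33 − w/10.
dL/dw = −1/(10) = -0.1.
At w = 180, L = 15, so ε = (dL/dw)·(w/L) = (-0.1)·(180/15) = -1.2.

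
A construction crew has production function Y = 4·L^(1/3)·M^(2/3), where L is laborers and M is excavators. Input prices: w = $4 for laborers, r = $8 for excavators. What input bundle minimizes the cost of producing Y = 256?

L* = 64, M* = 64

Cost minimization requires the marginal rate of technical substitution to equal the input-price ratio: MP_L/MP_M = w/r.
Here MP_L/MP_M = (1/3)·(M/L)/(2/3) = 0.5·(M/L). Setting this equal to 4/8 = 0.5 gives M = L.
Substituting into Y = 256: 4·L^(1/3)·(L)^(2/3) = 256.
Solving, L = 64 and M = 64.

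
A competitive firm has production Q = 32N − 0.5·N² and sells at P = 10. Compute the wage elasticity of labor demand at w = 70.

From P·MP_N = w with MP_N = 32 − N, labor demand is N(w) = 32 − w/10.
dN/dw = −1/(10) = -0.1.
At w = 70, N = 25, so ε = (dN/dw)·(w/N) = (-0.1)·(70/25) = -0.28.

ε = -0.28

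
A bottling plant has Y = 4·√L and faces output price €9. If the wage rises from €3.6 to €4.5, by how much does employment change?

ΔL = -9

From P·MP_L = w with MP_L = 2·L^(-1/2), the labor demand is L(w) = (18/w)^(2).
At w = 3.6: L = 25. At w = 4.5: L = 16.
ΔL = 16 − 25 = -9.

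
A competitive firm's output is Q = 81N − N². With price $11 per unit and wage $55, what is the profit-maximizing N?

The marginal product of N is MP_N = 81 − 2N.
A price-taking firm hires until the value of the marginal product equals the wage: P·MP_N = w, so 11·(81 − 2N) = 55.
Then 81 − 2N = 5, giving N = 38.

N* = 38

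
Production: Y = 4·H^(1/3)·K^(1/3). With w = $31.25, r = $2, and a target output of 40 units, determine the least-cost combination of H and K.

H* = 8, K* = 125

Cost minimization requires the marginal rate of technical substitution to equal the input-price ratio: MP_H/MP_K = w/r.
Here MP_H/MP_K = (1/3)·(K/H)/(1/3) = (K/H). Setting this equal to 31.25/2 = 15.625 gives K = 15.625H.
Substituting into Y = 40: 4·H^(1/3)·(15.625H)^(1/3) = 40.
Solving, H = 8 and K = 125.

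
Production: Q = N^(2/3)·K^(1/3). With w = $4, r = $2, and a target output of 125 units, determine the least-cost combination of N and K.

Cost minimization requires the marginal rate of technical substitution to equal the input-price ratio: MP_N/MP_K = w/r.
Here MP_N/MP_K = (2/3)·(K/N)/(1/3) = 2·(K/N). Setting this equal to 4/2 = 2 gives K = N.
Substituting into Q = 125: N^(2/3)·(N)^(1/3) = 125.
Solving, N = 125 and K = 125.

N* = 125, K* = 125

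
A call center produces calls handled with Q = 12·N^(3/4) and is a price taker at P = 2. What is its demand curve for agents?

MP_N = (3/4)·12·N^(-1/4) = 9·N^(-1/4).
Setting P·MP_N = w: 18·N^(-1/4) = w.
Solving for N: N^(-1/4) = w/18, so N = (18/w)^(4).

N(w) = 104976/w^(4)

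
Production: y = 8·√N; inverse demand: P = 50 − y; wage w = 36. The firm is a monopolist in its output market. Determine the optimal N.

N* = 4

Marginal revenue from the inverse demand is MR = 50 − 2y.
The marginal product is MP_N = 4·N^(-1/2).
A monopolist hires until marginal revenue product equals the wage: MR·MP_N = w.
At N, y = 8·√N. Substituting and solving: (50 − 16·√N)·4·N^(-1/2) = 36 gives N = 4.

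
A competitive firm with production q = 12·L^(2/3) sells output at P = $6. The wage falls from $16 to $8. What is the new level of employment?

From P·MP_L = w with MP_L = 8·L^(-1/3), the labor demand is L(w) = (48/w)^(3).
At w = 16: L = 27. At w = 8: L = 216.

L* = 216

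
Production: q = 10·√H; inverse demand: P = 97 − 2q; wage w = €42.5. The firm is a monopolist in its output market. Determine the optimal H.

Marginal revenue from the inverse demand is MR = 97 − 4q.
The marginal product is MP_H = 5·H^(-1/2).
A monopolist hires until marginal revenue product equals the wage: MR·MP_H = w.
At H, q = 10·√H. Substituting and solving: (97 − 40·√H)·5·H^(-1/2) = 42.5 gives H = 4.

H* = 4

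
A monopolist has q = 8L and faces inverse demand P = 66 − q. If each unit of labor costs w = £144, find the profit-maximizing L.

Marginal revenue from the inverse demand is MR = 66 − 2q.
The marginal product is MP_L = 8.
A monopolist hires until marginal revenue product equals the wage: MR·MP_L = w.
(66 − 16L)·8 = 144, so L = 3.

L* = 3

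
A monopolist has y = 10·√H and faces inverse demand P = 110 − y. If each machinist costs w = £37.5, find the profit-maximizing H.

H* = 16

Marginal revenue from the inverse demand is MR = 110 − 2y.
The marginal product is MP_H = 5·H^(-1/2).
A monopolist hires until marginal revenue product equals the wage: MR·MP_H = w.
At H, y = 10·√H. Substituting and solving: (110 − 20·√H)·5·H^(-1/2) = 37.5 gives H = 16.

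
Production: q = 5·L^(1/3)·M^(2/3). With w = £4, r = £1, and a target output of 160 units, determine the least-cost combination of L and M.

Cost minimization requires the marginal rate of technical substitution to equal the input-price ratio: MP_L/MP_M = w/r.
Here MP_L/MP_M = (1/3)·(M/L)/(2/3) = 0.5·(M/L). Setting this equal to 4/1 = 4 gives M = 8L.
Substituting into q = 160: 5·L^(1/3)·(8L)^(2/3) = 160.
Solving, L = 8 and M = 64.

L* = 8, M* = 64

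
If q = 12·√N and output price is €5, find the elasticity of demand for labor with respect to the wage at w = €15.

MP_N = (1/2)·12·N^(-1/2), so P·MP_N = w gives 30·N^(-1/2) = w.
Solving, N(w) = (30/w)^(2). This is a constant-elasticity form: N ∝ w^(−2), so ε = −2.

ε = -2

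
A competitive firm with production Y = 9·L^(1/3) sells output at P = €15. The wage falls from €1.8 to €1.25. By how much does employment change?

From P·MP_L = w with MP_L = 3·L^(-2/3), the labor demand is L(w) = (45/w)^(3/2).
At w = 1.8: L = 125. At w = 1.25: L = 216.
ΔL = 216 − 125 = 91.

ΔL = 91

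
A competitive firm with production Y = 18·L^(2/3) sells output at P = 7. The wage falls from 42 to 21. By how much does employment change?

From P·MP_L = w with MP_L = 12·L^(-1/3), the labor demand is L(w) = (84/w)^(3).
At w = 42: L = 8. At w = 21: L = 64.
ΔL = 64 − 8 = 56.

ΔL = 56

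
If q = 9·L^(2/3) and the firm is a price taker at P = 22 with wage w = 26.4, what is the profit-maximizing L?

L* = 125

MP_L = (2/3)·9·L^(-1/3) = 6·L^(-1/3).
Profit maximization for a price taker requires P·MP_L = w: 22·6·L^(-1/3) = 26.4.
So L^(-1/3) = 0.2, which gives L = 125.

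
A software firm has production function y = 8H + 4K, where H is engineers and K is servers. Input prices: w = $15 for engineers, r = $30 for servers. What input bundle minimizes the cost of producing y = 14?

The inputs are perfect substitutes, so the firm uses whichever has the lower cost per unit of output.
Cost per unit of output via H is w/8 = 1.875; via K it is r/4 = 7.5. H is cheaper.
Producing y = 14 with H alone: H = 1.75, K = 0.

H* = 1.75, K* = 0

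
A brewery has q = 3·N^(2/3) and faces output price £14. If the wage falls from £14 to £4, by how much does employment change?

From P·MP_N = w with MP_N = 2·N^(-1/3), the labor demand is N(w) = (28/w)^(3).
At w = 14: N = 8. At w = 4: N = 343.
ΔN = 343 − 8 = 335.

ΔN = 335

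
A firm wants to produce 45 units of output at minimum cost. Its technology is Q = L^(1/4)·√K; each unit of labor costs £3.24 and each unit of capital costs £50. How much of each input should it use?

L* = 625, K* = 81

Cost minimization requires the marginal rate of technical substitution to equal the input-price ratio: MP_L/MP_K = w/r.
Here MP_L/MP_K = (1/4)·(K/L)/(1/2) = 0.5·(K/L). Setting this equal to 3.24/50 = 0.0648 gives K = 0.1296L.
Substituting into Q = 45: L^(1/4)·(0.1296L)^(1/2) = 45.
Solving, L = 625 and K = 81.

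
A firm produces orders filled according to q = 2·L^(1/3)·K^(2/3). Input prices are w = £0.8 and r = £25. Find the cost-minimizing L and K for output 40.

Cost minimization requires the marginal rate of technical substitution to equal the input-price ratio: MP_L/MP_K = w/r.
Here MP_L/MP_K = (1/3)·(K/L)/(2/3) = 0.5·(K/L). Setting this equal to 0.8/25 = 0.032 gives K = 0.064L.
Substituting into q = 40: 2·L^(1/3)·(0.064L)^(2/3) = 40.
Solving, L = 125 and K = 8.

L* = 125, K* = 8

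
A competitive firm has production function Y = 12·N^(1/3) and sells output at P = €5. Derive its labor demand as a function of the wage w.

MP_N = (1/3)·12·N^(-2/3) = 4·N^(-2/3).
Setting P·MP_N = w: 20·N^(-2/3) = w.
Solving for N: N^(-2/3) = w/20, so N = (20/w)^(3/2).

N(w) = (20/w)^(3/2)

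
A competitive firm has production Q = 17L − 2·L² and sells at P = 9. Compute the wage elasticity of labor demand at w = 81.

ε = -1.125

From P·MP_L = w with MP_L = 17 − 4L, labor demand is L(w) = (17 − w/9)/4.
dL/dw = −1/(36) = -1/36.
At w = 81, L = 2, so ε = (dL/dw)·(w/L) = (-1/36)·(81/2) = -1.125.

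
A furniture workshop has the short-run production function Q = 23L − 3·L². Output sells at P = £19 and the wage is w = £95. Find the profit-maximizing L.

L* = 3

The marginal product of L is MP_L = 23 − 6L.
A price-taking firm hires until the value of the marginal product equals the wage: P·MP_L = w, so 19·(23 − 6L) = 95.
Then 23 − 6L = 5, giving L = 3.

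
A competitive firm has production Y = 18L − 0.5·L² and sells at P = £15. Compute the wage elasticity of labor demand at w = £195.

ε = -2.6

From P·MP_L = w with MP_L = 18 − L, labor demand is L(w) = 18 − w/15.
dL/dw = −1/(15) = -1/15.
At w = 195, L = 5, so ε = (dL/dw)·(w/L) = (-1/15)·(195/5) = -2.6.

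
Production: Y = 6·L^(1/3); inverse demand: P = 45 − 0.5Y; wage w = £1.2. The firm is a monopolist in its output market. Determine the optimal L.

Marginal revenue from the inverse demand is MR = 45 − Y.
The marginal product is MP_L = 2·L^(-2/3).
A monopolist hires until marginal revenue product equals the wage: MR·MP_L = w.
At L, Y = 6·L^(1/3). Substituting and solving: (45 − 6·L^(1/3))·2·L^(-2/3) = 1.2 gives L = 125.

L* = 125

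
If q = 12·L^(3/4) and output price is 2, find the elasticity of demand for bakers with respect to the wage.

ε = -4

MP_L = (3/4)·12·L^(-1/4), so P·MP_L = w gives 18·L^(-1/4) = w.
Solving, L(w) = (18/w)^(4). This is a constant-elasticity form: L ∝ w^(−4), so ε = −4.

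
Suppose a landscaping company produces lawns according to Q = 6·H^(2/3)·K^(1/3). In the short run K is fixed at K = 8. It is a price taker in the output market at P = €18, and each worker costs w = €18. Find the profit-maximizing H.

With K = 8, MP_H = (2/3)·6·H^(-1/3)·8^(1/3) = 8·H^(-1/3).
Profit maximization for a price taker requires P·MP_H = w: 18·8·H^(-1/3) = 18.
So H^(-1/3) = 0.125, which gives H = 512.

H* = 512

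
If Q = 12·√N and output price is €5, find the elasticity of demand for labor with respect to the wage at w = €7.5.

MP_N = (1/2)·12·N^(-1/2), so P·MP_N = w gives 30·N^(-1/2) = w.
Solving, N(w) = (30/w)^(2). This is a constant-elasticity form: N ∝ w^(−2), so ε = −2.

ε = -2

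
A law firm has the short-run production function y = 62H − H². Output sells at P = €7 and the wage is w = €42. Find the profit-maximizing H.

The marginal product of H is MP_H = 62 − 2H.
A price-taking firm hires until the value of the marginal product equals the wage: P·MP_H = w, so 7·(62 − 2H) = 42.
Then 62 − 2H = 6, giving H = 28.

H* = 28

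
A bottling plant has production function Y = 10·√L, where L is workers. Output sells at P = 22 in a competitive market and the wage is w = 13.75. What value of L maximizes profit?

L* = 64

MP_L = (1/2)·10·L^(-1/2) = 5·L^(-1/2).
Profit maximization for a price taker requires P·MP_L = w: 22·5·L^(-1/2) = 13.75.
So L^(-1/2) = 0.125, which gives L = 64.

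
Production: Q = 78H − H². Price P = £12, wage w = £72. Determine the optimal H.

H* = 36

The marginal product of H is MP_H = 78 − 2H.
A price-taking firm hires until the value of the marginal product equals the wage: P·MP_H = w, so 12·(78 − 2H) = 72.
Then 78 − 2H = 6, giving H = 36.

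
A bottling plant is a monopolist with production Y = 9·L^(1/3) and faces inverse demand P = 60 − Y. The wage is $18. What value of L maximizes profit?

L* = 8

Marginal revenue from the inverse demand is MR = 60 − 2Y.
The marginal product is MP_L = 3·L^(-2/3).
A monopolist hires until marginal revenue product equals the wage: MR·MP_L = w.
At L, Y = 9·L^(1/3). Substituting and solving: (60 − 18·L^(1/3))·3·L^(-2/3) = 18 gives L = 8.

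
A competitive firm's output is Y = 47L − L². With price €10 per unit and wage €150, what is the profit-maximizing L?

L* = 16

The marginal product of L is MP_L = 47 − 2L.
A price-taking firm hires until the value of the marginal product equals the wage: P·MP_L = w, so 10·(47 − 2L) = 150.
Then 47 − 2L = 15, giving L = 16.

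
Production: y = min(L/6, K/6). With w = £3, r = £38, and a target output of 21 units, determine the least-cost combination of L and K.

L* = 126, K* = 126

With a fixed-proportions technology, the cost-minimizing bundle uses no slack in either input: L/6 = K/6 = y.
So L = 6·21 = 126 and K = 6·21 = 126.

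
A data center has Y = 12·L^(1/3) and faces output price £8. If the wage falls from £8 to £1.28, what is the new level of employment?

From P·MP_L = w with MP_L = 4·L^(-2/3), the labor demand is L(w) = (32/w)^(3/2).
At w = 8: L = 8. At w = 1.28: L = 125.

L* = 125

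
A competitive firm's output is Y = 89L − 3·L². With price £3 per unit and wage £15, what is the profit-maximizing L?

The marginal product of L is MP_L = 89 − 6L.
A price-taking firm hires until the value of the marginal product equals the wage: P·MP_L = w, so 3·(89 − 6L) = 15.
Then 89 − 6L = 5, giving L = 14.

L* = 14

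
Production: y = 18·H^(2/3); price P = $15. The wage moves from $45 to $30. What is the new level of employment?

From P·MP_H = w with MP_H = 12·H^(-1/3), the labor demand is H(w) = (180/w)^(3).
At w = 45: H = 64. At w = 30: H = 216.

H* = 216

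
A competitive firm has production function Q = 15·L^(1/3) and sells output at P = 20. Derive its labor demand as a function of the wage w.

L(w) = (100/w)^(3/2)

MP_L = (1/3)·15·L^(-2/3) = 5·L^(-2/3).
Setting P·MP_L = w: 100·L^(-2/3) = w.
Solving for L: L^(-2/3) = w/100, so L = (100/w)^(3/2).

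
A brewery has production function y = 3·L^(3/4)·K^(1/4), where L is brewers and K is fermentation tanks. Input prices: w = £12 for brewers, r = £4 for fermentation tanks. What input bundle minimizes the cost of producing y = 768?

Cost minimization requires the marginal rate of technical substitution to equal the input-price ratio: MP_L/MP_K = w/r.
Here MP_L/MP_K = (3/4)·(K/L)/(1/4) = 3·(K/L). Setting this equal to 12/4 = 3 gives K = L.
Substituting into y = 768: 3·L^(3/4)·(L)^(1/4) = 768.
Solving, L = 256 and K = 256.

L* = 256, K* = 256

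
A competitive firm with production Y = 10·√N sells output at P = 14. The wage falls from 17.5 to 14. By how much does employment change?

ΔN = 9

From P·MP_N = w with MP_N = 5·N^(-1/2), the labor demand is N(w) = (70/w)^(2).
At w = 17.5: N = 16. At w = 14: N = 25.
ΔN = 25 − 16 = 9.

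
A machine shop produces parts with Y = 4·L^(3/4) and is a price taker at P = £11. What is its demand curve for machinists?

MP_L = (3/4)·4·L^(-1/4) = 3·L^(-1/4).
Setting P·MP_L = w: 33·L^(-1/4) = w.
Solving for L: L^(-1/4) = w/33, so L = (33/w)^(4).

L(w) = 1185921/w^(4)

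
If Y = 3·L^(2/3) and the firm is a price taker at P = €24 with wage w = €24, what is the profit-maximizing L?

L* = 8

MP_L = (2/3)·3·L^(-1/3) = 2·L^(-1/3).
Profit maximization for a price taker requires P·MP_L = w: 24·2·L^(-1/3) = 24.
So L^(-1/3) = 0.5, which gives L = 8.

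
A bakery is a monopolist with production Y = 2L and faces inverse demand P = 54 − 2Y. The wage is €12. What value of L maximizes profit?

Marginal revenue from the inverse demand is MR = 54 − 4Y.
The marginal product is MP_L = 2.
A monopolist hires until marginal revenue product equals the wage: MR·MP_L = w.
(54 − 8L)·2 = 12, so L = 6.

L* = 6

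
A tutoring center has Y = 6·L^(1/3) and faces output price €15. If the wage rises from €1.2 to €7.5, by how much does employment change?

ΔL = -117

From P·MP_L = w with MP_L = 2·L^(-2/3), the labor demand is L(w) = (30/w)^(3/2).
At w = 1.2: L = 125. At w = 7.5: L = 8.
ΔL = 8 − 125 = -117.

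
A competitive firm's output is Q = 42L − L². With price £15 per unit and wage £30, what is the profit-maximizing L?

L* = 20

The marginal product of L is MP_L = 42 − 2L.
A price-taking firm hires until the value of the marginal product equals the wage: P·MP_L = w, so 15·(42 − 2L) = 30.
Then 42 − 2L = 2, giving L = 20.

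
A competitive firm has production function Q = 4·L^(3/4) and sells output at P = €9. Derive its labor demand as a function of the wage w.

MP_L = (3/4)·4·L^(-1/4) = 3·L^(-1/4).
Setting P·MP_L = w: 27·L^(-1/4) = w.
Solving for L: L^(-1/4) = w/27, so L = (27/w)^(4).

L(w) = 531441/w^(4)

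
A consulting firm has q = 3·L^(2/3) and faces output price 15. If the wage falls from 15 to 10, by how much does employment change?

ΔL = 19

From P·MP_L = w with MP_L = 2·L^(-1/3), the labor demand is L(w) = (30/w)^(3).
At w = 15: L = 8. At w = 10: L = 27.
ΔL = 27 − 8 = 19.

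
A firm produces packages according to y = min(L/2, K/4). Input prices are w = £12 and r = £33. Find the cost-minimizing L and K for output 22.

With a fixed-proportions technology, the cost-minimizing bundle uses no slack in either input: L/2 = K/4 = y.
So L = 2·22 = 44 and K = 4·22 = 88.

L* = 44, K* = 88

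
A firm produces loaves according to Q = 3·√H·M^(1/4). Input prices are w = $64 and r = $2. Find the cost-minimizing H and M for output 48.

H* = 16, M* = 256

Cost minimization requires the marginal rate of technical substitution to equal the input-price ratio: MP_H/MP_M = w/r.
Here MP_H/MP_M = (1/2)·(M/H)/(1/4) = 2·(M/H). Setting this equal to 64/2 = 32 gives M = 16H.
Substituting into Q = 48: 3·H^(1/2)·(16H)^(1/4) = 48.
Solving, H = 16 and M = 256.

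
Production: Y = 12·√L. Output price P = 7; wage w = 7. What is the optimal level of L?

MP_L = (1/2)·12·L^(-1/2) = 6·L^(-1/2).
Profit maximization for a price taker requires P·MP_L = w: 7·6·L^(-1/2) = 7.
So L^(-1/2) = 1/6, which gives L = 36.

L* = 36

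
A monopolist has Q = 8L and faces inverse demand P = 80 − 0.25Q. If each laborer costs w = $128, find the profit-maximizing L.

Marginal revenue from the inverse demand is MR = 80 − 0.5Q.
The marginal product is MP_L = 8.
A monopolist hires until marginal revenue product equals the wage: MR·MP_L = w.
(80 − 4L)·8 = 128, so L = 16.

L* = 16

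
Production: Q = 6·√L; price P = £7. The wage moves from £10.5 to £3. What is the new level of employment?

L* = 49

From P·MP_L = w with MP_L = 3·L^(-1/2), the labor demand is L(w) = (21/w)^(2).
At w = 10.5: L = 4. At w = 3: L = 49.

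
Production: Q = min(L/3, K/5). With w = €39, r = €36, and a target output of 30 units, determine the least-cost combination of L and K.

L* = 90, K* = 150

With a fixed-proportions technology, the cost-minimizing bundle uses no slack in either input: L/3 = K/5 = Q.
So L = 3·30 = 90 and K = 5·30 = 150.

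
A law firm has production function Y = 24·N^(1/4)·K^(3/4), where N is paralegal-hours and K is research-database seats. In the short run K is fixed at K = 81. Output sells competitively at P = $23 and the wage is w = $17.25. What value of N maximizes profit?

N* = 1296

With K = 81, MP_N = (1/4)·24·N^(-3/4)·81^(3/4) = 162·N^(-3/4).
Profit maximization for a price taker requires P·MP_N = w: 23·162·N^(-3/4) = 17.25.
So N^(-3/4) = 1/216, which gives N = 1296.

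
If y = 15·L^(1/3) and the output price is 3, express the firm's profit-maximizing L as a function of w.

L(w) = (15/w)^(3/2)

MP_L = (1/3)·15·L^(-2/3) = 5·L^(-2/3).
Setting P·MP_L = w: 15·L^(-2/3) = w.
Solving for L: L^(-2/3) = w/15, so L = (15/w)^(3/2).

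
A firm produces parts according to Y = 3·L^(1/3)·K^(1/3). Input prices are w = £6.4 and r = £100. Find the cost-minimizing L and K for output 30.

Cost minimization requires the marginal rate of technical substitution to equal the input-price ratio: MP_L/MP_K = w/r.
Here MP_L/MP_K = (1/3)·(K/L)/(1/3) = (K/L). Setting this equal to 6.4/100 = 0.064 gives K = 0.064L.
Substituting into Y = 30: 3·L^(1/3)·(0.064L)^(1/3) = 30.
Solving, L = 125 and K = 8.

L* = 125, K* = 8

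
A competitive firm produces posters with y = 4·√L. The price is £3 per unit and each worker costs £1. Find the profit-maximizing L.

MP_L = (1/2)·4·L^(-1/2) = 2·L^(-1/2).
Profit maximization for a price taker requires P·MP_L = w: 3·2·L^(-1/2) = 1.
So L^(-1/2) = 1/6, which gives L = 36.

L* = 36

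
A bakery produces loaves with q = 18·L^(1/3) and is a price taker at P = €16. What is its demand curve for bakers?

L(w) = (96/w)^(3/2)

MP_L = (1/3)·18·L^(-2/3) = 6·L^(-2/3).
Setting P·MP_L = w: 96·L^(-2/3) = w.
Solving for L: L^(-2/3) = w/96, so L = (96/w)^(3/2).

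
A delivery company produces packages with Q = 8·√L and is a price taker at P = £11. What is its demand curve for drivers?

L(w) = 1936/w²

MP_L = (1/2)·8·L^(-1/2) = 4·L^(-1/2).
Setting P·MP_L = w: 44·L^(-1/2) = w.
Solving for L: L^(-1/2) = w/44, so L = (44/w)^(2).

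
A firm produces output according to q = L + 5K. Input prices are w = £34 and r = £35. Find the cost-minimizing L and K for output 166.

The inputs are perfect substitutes, so the firm uses whichever has the lower cost per unit of output.
Cost per unit of output via L is 34; via K it is 7. K is cheaper.
Producing q = 166 with K alone: L = 0, K = 33.2.

L* = 0, K* = 33.2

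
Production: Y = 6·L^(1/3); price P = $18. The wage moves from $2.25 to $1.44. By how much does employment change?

From P·MP_L = w with MP_L = 2·L^(-2/3), the labor demand is L(w) = (36/w)^(3/2).
At w = 2.25: L = 64. At w = 1.44: L = 125.
ΔL = 125 − 64 = 61.

ΔL = 61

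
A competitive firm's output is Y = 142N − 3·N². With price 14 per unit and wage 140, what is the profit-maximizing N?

N* = 22

The marginal product of N is MP_N = 142 − 6N.
A price-taking firm hires until the value of the marginal product equals the wage: P·MP_N = w, so 14·(142 − 6N) = 140.
Then 142 − 6N = 10, giving N = 22.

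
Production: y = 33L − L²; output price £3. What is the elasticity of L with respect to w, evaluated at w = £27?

From P·MP_L = w with MP_L = 33 − 2L, labor demand is L(w) = (33 − w/3)/2.
dL/dw = −1/(6) = -1/6.
At w = 27, L = 12, so ε = (dL/dw)·(w/L) = (-1/6)·(27/12) = -0.375.

ε = -0.375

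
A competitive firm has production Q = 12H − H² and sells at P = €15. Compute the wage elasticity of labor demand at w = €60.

From P·MP_H = w with MP_H = 12 − 2H, labor demand is H(w) = (12 − w/15)/2.
dH/dw = −1/(30) = -1/30.
At w = 60, H = 4, so ε = (dH/dw)·(w/H) = (-1/30)·(60/4) = -0.5.

ε = -0.5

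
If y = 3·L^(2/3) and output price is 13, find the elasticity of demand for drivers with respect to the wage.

ε = -3

MP_L = (2/3)·3·L^(-1/3), so P·MP_L = w gives 26·L^(-1/3) = w.
Solving, L(w) = (26/w)^(3). This is a constant-elasticity form: L ∝ w^(−3), so ε = −3.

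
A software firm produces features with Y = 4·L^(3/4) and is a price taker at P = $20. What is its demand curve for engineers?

L(w) = (60/w)^(4)

MP_L = (3/4)·4·L^(-1/4) = 3·L^(-1/4).
Setting P·MP_L = w: 60·L^(-1/4) = w.
Solving for L: L^(-1/4) = w/60, so L = (60/w)^(4).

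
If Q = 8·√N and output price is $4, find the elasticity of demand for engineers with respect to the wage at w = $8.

ε = -2

MP_N = (1/2)·8·N^(-1/2), so P·MP_N = w gives 16·N^(-1/2) = w.
Solving, N(w) = (16/w)^(2). This is a constant-elasticity form: N ∝ w^(−2), so ε = −2.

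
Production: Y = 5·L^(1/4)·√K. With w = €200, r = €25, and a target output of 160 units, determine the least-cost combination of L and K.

L* = 16, K* = 256

Cost minimization requires the marginal rate of technical substitution to equal the input-price ratio: MP_L/MP_K = w/r.
Here MP_L/MP_K = (1/4)·(K/L)/(1/2) = 0.5·(K/L). Setting this equal to 200/25 = 8 gives K = 16L.
Substituting into Y = 160: 5·L^(1/4)·(16L)^(1/2) = 160.
Solving, L = 16 and K = 256.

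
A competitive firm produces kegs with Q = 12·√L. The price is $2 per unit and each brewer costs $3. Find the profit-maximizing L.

MP_L = (1/2)·12·L^(-1/2) = 6·L^(-1/2).
Profit maximization for a price taker requires P·MP_L = w: 2·6·L^(-1/2) = 3.
So L^(-1/2) = 0.25, which gives L = 16.

L* = 16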